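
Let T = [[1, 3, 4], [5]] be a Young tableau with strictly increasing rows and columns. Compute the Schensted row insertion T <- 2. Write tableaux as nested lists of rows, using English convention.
[[1, 2, 4], [3], [5]]

In row 1, 2 replaces 3 (the leftmost entry greater than 2); 3 is bumped to row 2. In row 2, 3 replaces 5 (the leftmost entry greater than 3); 5 is bumped to row 3. 5 starts a new row 3. The new tableau is [[1, 2, 4], [3], [5]].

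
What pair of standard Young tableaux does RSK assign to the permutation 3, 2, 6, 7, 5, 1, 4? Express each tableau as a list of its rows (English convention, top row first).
Insert each entry of the permutation into P by Schensted row insertion, recording in Q the position of each new cell.

Insert 3: appended to row 1. P = [[3]].
Insert 2: 2 bumps 3 from row 1; 3 starts row 2. P = [[2], [3]].
Insert 6: appended to row 1. P = [[2, 6], [3]].
Insert 7: appended to row 1. P = [[2, 6, 7], [3]].
Insert 5: 5 bumps 6 from row 1; 6 appends to row 2. P = [[2, 5, 7], [3, 6]].
Insert 1: 1 bumps 2 from row 1; 2 bumps 3 from row 2; 3 starts row 3. P = [[1, 5, 7], [2, 6], [3]].
Insert 4: 4 bumps 5 from row 1; 5 bumps 6 from row 2; 6 appends to row 3. P = [[1, 4, 7], [2, 5], [3, 6]].

So P = [[1, 4, 7], [2, 5], [3, 6]], Q = [[1, 3, 4], [2, 5], [6, 7]].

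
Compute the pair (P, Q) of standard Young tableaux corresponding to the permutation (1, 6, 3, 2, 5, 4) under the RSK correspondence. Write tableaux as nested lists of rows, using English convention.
P = [[1, 2, 4], [3, 5], [6]], Q = [[1, 2, 5], [3, 6], [4]]

Insert each entry of the permutation into P by Schensted row insertion, recording in Q the position of each new cell.

Insert 1: appended to row 1. P = [[1]].
Insert 6: appended to row 1. P = [[1, 6]].
Insert 3: 3 bumps 6 from row 1; 6 starts row 2. P = [[1, 3], [6]].
Insert 2: 2 bumps 3 from row 1; 3 bumps 6 from row 2; 6 starts row 3. P = [[1, 2], [3], [6]].
Insert 5: appended to row 1. P = [[1, 2, 5], [3], [6]].
Insert 4: 4 bumps 5 from row 1; 5 appends to row 2. P = [[1, 2, 4], [3, 5], [6]].

So P = [[1, 2, 4], [3, 5], [6]], Q = [[1, 2, 5], [3, 6], [4]].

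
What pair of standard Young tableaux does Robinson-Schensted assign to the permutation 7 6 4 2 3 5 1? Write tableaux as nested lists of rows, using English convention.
Insert each entry of the permutation into P by Schensted row insertion, recording in Q the position of each new cell.

Insert 7: appended to row 1. P = [[7]], Q = [[1]].
Insert 6: 6 bumps 7 from row 1; 7 starts row 2. P = [[6], [7]], Q = [[1], [2]].
Insert 4: 4 bumps 6 from row 1; 6 bumps 7 from row 2; 7 starts row 3. P = [[4], [6], [7]], Q = [[1], [2], [3]].
Insert 2: 2 bumps 4 from row 1; 4 bumps 6 from row 2; 6 bumps 7 from row 3; 7 starts row 4. P = [[2], [4], [6], [7]], Q = [[1], [2], [3], [4]].
Insert 3: appended to row 1. P = [[2, 3], [4], [6], [7]], Q = [[1, 5], [2], [3], [4]].
Insert 5: appended to row 1. P = [[2, 3, 5], [4], [6], [7]], Q = [[1, 5, 6], [2], [3], [4]].
Insert 1: 1 bumps 2 from row 1; 2 bumps 4 from row 2; 4 bumps 6 from row 3; 6 bumps 7 from row 4; 7 starts row 5. P = [[1, 3, 5], [2], [4], [6], [7]], Q = [[1, 5, 6], [2], [3], [4], [7]].

So P = [[1, 3, 5], [2], [4], [6], [7]], Q = [[1, 5, 6], [2], [3], [4], [7]].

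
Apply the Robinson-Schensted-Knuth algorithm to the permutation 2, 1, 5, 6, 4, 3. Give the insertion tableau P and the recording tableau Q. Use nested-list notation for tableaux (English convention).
P = [[1, 3, 6], [2, 4], [5]], Q = [[1, 3, 4], [2, 5], [6]]

Insert each entry of the permutation into P by Schensted row insertion, recording in Q the position of each new cell.

Insert 2: appended to row 1. P = [[2]].
Insert 1: 1 bumps 2 from row 1; 2 starts row 2. P = [[1], [2]].
Insert 5: appended to row 1. P = [[1, 5], [2]].
Insert 6: appended to row 1. P = [[1, 5, 6], [2]].
Insert 4: 4 bumps 5 from row 1; 5 appends to row 2. P = [[1, 4, 6], [2, 5]].
Insert 3: 3 bumps 4 from row 1; 4 bumps 5 from row 2; 5 starts row 3. P = [[1, 3, 6], [2, 4], [5]].

So P = [[1, 3, 6], [2, 4], [5]], Q = [[1, 3, 4], [2, 5], [6]].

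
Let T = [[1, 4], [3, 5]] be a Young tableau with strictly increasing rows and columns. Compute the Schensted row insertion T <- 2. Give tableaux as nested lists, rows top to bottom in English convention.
In row 1, 2 replaces 4 (the leftmost entry greater than 2); 4 is bumped to row 2. In row 2, 4 replaces 5 (the leftmost entry greater than 4); 5 is bumped to row 3. 5 starts a new row 3. The new tableau is [[1, 2], [3, 4], [5]].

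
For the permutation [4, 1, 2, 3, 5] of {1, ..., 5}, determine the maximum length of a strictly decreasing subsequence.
2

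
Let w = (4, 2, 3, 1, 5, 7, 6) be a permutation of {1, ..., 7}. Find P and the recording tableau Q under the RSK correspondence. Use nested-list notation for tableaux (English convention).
Insert each entry of the permutation into P by Schensted row insertion, recording in Q the position of each new cell.

After inserting 4: P = [[4]].
After inserting 2: P = [[2], [4]].
After inserting 3: P = [[2, 3], [4]].
After inserting 1: P = [[1, 3], [2], [4]].
After inserting 5: P = [[1, 3, 5], [2], [4]].
After inserting 7: P = [[1, 3, 5, 7], [2], [4]].
After inserting 6: P = [[1, 3, 5, 6], [2, 7], [4]].

So P = [[1, 3, 5, 6], [2, 7], [4]], Q = [[1, 3, 5, 6], [2, 7], [4]].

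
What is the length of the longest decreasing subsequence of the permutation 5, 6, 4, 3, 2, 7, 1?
5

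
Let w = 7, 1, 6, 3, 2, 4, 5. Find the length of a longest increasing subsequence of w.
4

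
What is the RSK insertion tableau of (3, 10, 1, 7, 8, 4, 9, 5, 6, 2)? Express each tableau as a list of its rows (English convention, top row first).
Insert 3: appended to row 1. P = [[3]].
Insert 10: appended to row 1. P = [[3, 10]].
Insert 1: 1 bumps 3 from row 1; 3 starts row 2. P = [[1, 10], [3]].
Insert 7: 7 bumps 10 from row 1; 10 appends to row 2. P = [[1, 7], [3, 10]].
Insert 8: appended to row 1. P = [[1, 7, 8], [3, 10]].
Insert 4: 4 bumps 7 from row 1; 7 bumps 10 from row 2; 10 starts row 3. P = [[1, 4, 8], [3, 7], [10]].
Insert 9: appended to row 1. P = [[1, 4, 8, 9], [3, 7], [10]].
Insert 5: 5 bumps 8 from row 1; 8 appends to row 2. P = [[1, 4, 5, 9], [3, 7, 8], [10]].
Insert 6: 6 bumps 9 from row 1; 9 appends to row 2. P = [[1, 4, 5, 6], [3, 7, 8, 9], [10]].
Insert 2: 2 bumps 4 from row 1; 4 bumps 7 from row 2; 7 bumps 10 from row 3; 10 starts row 4. P = [[1, 2, 5, 6], [3, 4, 8, 9], [7], [10]].

So P = [[1, 2, 5, 6], [3, 4, 8, 9], [7], [10]].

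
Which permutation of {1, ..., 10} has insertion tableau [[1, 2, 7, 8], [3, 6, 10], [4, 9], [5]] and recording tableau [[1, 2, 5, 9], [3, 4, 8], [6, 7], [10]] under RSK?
Reverse the RSK construction: for i from n down to 1, find the cell of Q containing i, remove the entry at that cell from P, and reverse-bump it up through P; the value ejected from row 1 is w(i).

Step i=10: Q has 10 at row 4, column 1; remove 5 from row 4 of P and reverse-bump: 5 enters row 3 and ejects 4; 4 enters row 2 and ejects 3; 3 enters row 1 and ejects 2. So w(10) = 2. P is now [[1, 3, 7, 8], [4, 6, 10], [5, 9]].
Step i=9: Q has 9 at row 1, column 4; remove that cell from P, ejecting 8. So w(9) = 8. P is now [[1, 3, 7], [4, 6, 10], [5, 9]].
Step i=8: Q has 8 at row 2, column 3; remove 10 from row 2 of P and reverse-bump: 10 enters row 1 and ejects 7. So w(8) = 7. P is now [[1, 3, 10], [4, 6], [5, 9]].
Step i=7: Q has 7 at row 3, column 2; remove 9 from row 3 of P and reverse-bump: 9 enters row 2 and ejects 6; 6 enters row 1 and ejects 3. So w(7) = 3. P is now [[1, 6, 10], [4, 9], [5]].
Step i=6: Q has 6 at row 3, column 1; remove 5 from row 3 of P and reverse-bump: 5 enters row 2 and ejects 4; 4 enters row 1 and ejects 1. So w(6) = 1. P is now [[4, 6, 10], [5, 9]].
Step i=5: Q has 5 at row 1, column 3; remove that cell from P, ejecting 10. So w(5) = 10. P is now [[4, 6], [5, 9]].
Step i=4: Q has 4 at row 2, column 2; remove 9 from row 2 of P and reverse-bump: 9 enters row 1 and ejects 6. So w(4) = 6. P is now [[4, 9], [5]].
Step i=3: Q has 3 at row 2, column 1; remove 5 from row 2 of P and reverse-bump: 5 enters row 1 and ejects 4. So w(3) = 4. P is now [[5, 9]].
Step i=2: Q has 2 at row 1, column 2; remove that cell from P, ejecting 9. So w(2) = 9. P is now [[5]].
Step i=1: Q has 1 at row 1, column 1; remove that cell from P, ejecting 5. So w(1) = 5. P is now [].

So w = 5 9 4 6 10 1 3 7 8 2.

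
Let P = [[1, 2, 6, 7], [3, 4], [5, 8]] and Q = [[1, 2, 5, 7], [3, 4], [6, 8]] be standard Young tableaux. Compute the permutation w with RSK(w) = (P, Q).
Reverse the RSK construction: for i from n down to 1, find the cell of Q containing i, remove the entry at that cell from P, and reverse-bump it up through P; the value ejected from row 1 is w(i).

Step i=8: Q has 8 at row 3, column 2; remove 8 from row 3 of P and reverse-bump: 8 enters row 2 and ejects 4; 4 enters row 1 and ejects 2. So w(8) = 2. P is now [[1, 4, 6, 7], [3, 8], [5]].
Step i=7: Q has 7 at row 1, column 4; remove that cell from P, ejecting 7. So w(7) = 7. P is now [[1, 4, 6], [3, 8], [5]].
Step i=6: Q has 6 at row 3, column 1; remove 5 from row 3 of P and reverse-bump: 5 enters row 2 and ejects 3; 3 enters row 1 and ejects 1. So w(6) = 1. P is now [[3, 4, 6], [5, 8]].
Step i=5: Q has 5 at row 1, column 3; remove that cell from P, ejecting 6. So w(5) = 6. P is now [[3, 4], [5, 8]].
Step i=4: Q has 4 at row 2, column 2; remove 8 from row 2 of P and reverse-bump: 8 enters row 1 and ejects 4. So w(4) = 4. P is now [[3, 8], [5]].
Step i=3: Q has 3 at row 2, column 1; remove 5 from row 2 of P and reverse-bump: 5 enters row 1 and ejects 3. So w(3) = 3. P is now [[5, 8]].
Step i=2: Q has 2 at row 1, column 2; remove that cell from P, ejecting 8. So w(2) = 8. P is now [[5]].
Step i=1: Q has 1 at row 1, column 1; remove that cell from P, ejecting 5. So w(1) = 5. P is now [].

So w = 5 8 3 4 6 1 7 2.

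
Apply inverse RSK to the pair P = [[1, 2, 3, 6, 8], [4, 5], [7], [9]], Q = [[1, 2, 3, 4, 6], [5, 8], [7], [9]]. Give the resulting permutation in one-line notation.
1 4 5 9 7 8 2 6 3

Reverse the RSK construction: for i from n down to 1, find the cell of Q containing i, remove the entry at that cell from P, and reverse-bump it up through P; the value ejected from row 1 is w(i).

Step i=9: Q has 9 at row 4, column 1; remove 9 from row 4 of P and reverse-bump: 9 enters row 3 and ejects 7; 7 enters row 2 and ejects 5; 5 enters row 1 and ejects 3. So w(9) = 3. P is now [[1, 2, 5, 6, 8], [4, 7], [9]].
Step i=8: Q has 8 at row 2, column 2; remove 7 from row 2 of P and reverse-bump: 7 enters row 1 and ejects 6. So w(8) = 6. P is now [[1, 2, 5, 7, 8], [4], [9]].
Step i=7: Q has 7 at row 3, column 1; remove 9 from row 3 of P and reverse-bump: 9 enters row 2 and ejects 4; 4 enters row 1 and ejects 2. So w(7) = 2. P is now [[1, 4, 5, 7, 8], [9]].
Step i=6: Q has 6 at row 1, column 5; remove that cell from P, ejecting 8. So w(6) = 8. P is now [[1, 4, 5, 7], [9]].
Step i=5: Q has 5 at row 2, column 1; remove 9 from row 2 of P and reverse-bump: 9 enters row 1 and ejects 7. So w(5) = 7. P is now [[1, 4, 5, 9]].
Step i=4: Q has 4 at row 1, column 4; remove that cell from P, ejecting 9. So w(4) = 9. P is now [[1, 4, 5]].
Step i=3: Q has 3 at row 1, column 3; remove that cell from P, ejecting 5. So w(3) = 5. P is now [[1, 4]].
Step i=2: Q has 2 at row 1, column 2; remove that cell from P, ejecting 4. So w(2) = 4. P is now [[1]].
Step i=1: Q has 1 at row 1, column 1; remove that cell from P, ejecting 1. So w(1) = 1. P is now [].

So w = 1 4 5 9 7 8 2 6 3.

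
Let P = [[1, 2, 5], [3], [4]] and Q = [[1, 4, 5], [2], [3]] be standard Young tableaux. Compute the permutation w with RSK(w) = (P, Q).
4 3 1 2 5

Reverse the RSK construction: for i from n down to 1, find the cell of Q containing i, remove the entry at that cell from P, and reverse-bump it up through P; the value ejected from row 1 is w(i).

Step i=5: Q has 5 at row 1, column 3; remove that cell from P, ejecting 5. So w(5) = 5. P is now [[1, 2], [3], [4]].
Step i=4: Q has 4 at row 1, column 2; remove that cell from P, ejecting 2. So w(4) = 2. P is now [[1], [3], [4]].
Step i=3: Q has 3 at row 3, column 1; remove 4 from row 3 of P and reverse-bump: 4 enters row 2 and ejects 3; 3 enters row 1 and ejects 1. So w(3) = 1. P is now [[3], [4]].
Step i=2: Q has 2 at row 2, column 1; remove 4 from row 2 of P and reverse-bump: 4 enters row 1 and ejects 3. So w(2) = 3. P is now [[4]].
Step i=1: Q has 1 at row 1, column 1; remove that cell from P, ejecting 4. So w(1) = 4. P is now [].

So w = 4 3 1 2 5.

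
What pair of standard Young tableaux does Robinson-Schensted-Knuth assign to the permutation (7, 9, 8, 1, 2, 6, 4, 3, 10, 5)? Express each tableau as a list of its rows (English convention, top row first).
P = [[1, 2, 3, 5], [4, 8, 10], [6], [7], [9]], Q = [[1, 2, 6, 9], [3, 5, 10], [4], [7], [8]]

Insert each entry of the permutation into P by Schensted row insertion, recording in Q the position of each new cell.

Insert 7: appended to row 1. P = [[7]].
Insert 9: appended to row 1. P = [[7, 9]].
Insert 8: 8 bumps 9 from row 1; 9 starts row 2. P = [[7, 8], [9]].
Insert 1: 1 bumps 7 from row 1; 7 bumps 9 from row 2; 9 starts row 3. P = [[1, 8], [7], [9]].
Insert 2: 2 bumps 8 from row 1; 8 appends to row 2. P = [[1, 2], [7, 8], [9]].
Insert 6: appended to row 1. P = [[1, 2, 6], [7, 8], [9]].
Insert 4: 4 bumps 6 from row 1; 6 bumps 7 from row 2; 7 bumps 9 from row 3; 9 starts row 4. P = [[1, 2, 4], [6, 8], [7], [9]].
Insert 3: 3 bumps 4 from row 1; 4 bumps 6 from row 2; 6 bumps 7 from row 3; 7 bumps 9 from row 4; 9 starts row 5. P = [[1, 2, 3], [4, 8], [6], [7], [9]].
Insert 10: appended to row 1. P = [[1, 2, 3, 10], [4, 8], [6], [7], [9]].
Insert 5: 5 bumps 10 from row 1; 10 appends to row 2. P = [[1, 2, 3, 5], [4, 8, 10], [6], [7], [9]].

So P = [[1, 2, 3, 5], [4, 8, 10], [6], [7], [9]], Q = [[1, 2, 6, 9], [3, 5, 10], [4], [7], [8]].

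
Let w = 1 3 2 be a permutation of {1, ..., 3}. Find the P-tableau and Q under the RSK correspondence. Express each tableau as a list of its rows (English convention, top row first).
P = [[1, 2], [3]], Q = [[1, 2], [3]]

Insert each entry of the permutation into P by Schensted row insertion, recording in Q the position of each new cell.

After inserting 1: P = [[1]].
After inserting 3: P = [[1, 3]].
After inserting 2: P = [[1, 2], [3]].

So P = [[1, 2], [3]], Q = [[1, 2], [3]].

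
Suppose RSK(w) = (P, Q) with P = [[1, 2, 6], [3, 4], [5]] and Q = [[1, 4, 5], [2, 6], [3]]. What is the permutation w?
5 3 1 4 6 2

Reverse RSK: for i = n, n-1, ..., 1, locate i in Q, remove the corresponding corner cell from P, and reverse-bump its entry up through P; the value ejected from row 1 is w(i).

So w = 5 3 1 4 6 2.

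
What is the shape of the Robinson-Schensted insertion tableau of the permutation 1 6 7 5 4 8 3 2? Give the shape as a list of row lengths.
[4, 1, 1, 1, 1]

RSK row insertion gives P = [[1, 2, 7, 8], [3], [4], [5], [6]], which has shape [4, 1, 1, 1, 1].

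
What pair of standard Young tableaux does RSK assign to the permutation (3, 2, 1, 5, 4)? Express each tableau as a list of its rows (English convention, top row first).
Insert each entry of the permutation into P by Schensted row insertion, recording in Q the position of each new cell.

Insert 3: appended to row 1. P = [[3]], Q = [[1]].
Insert 2: 2 bumps 3 from row 1; 3 starts row 2. P = [[2], [3]], Q = [[1], [2]].
Insert 1: 1 bumps 2 from row 1; 2 bumps 3 from row 2; 3 starts row 3. P = [[1], [2], [3]], Q = [[1], [2], [3]].
Insert 5: appended to row 1. P = [[1, 5], [2], [3]], Q = [[1, 4], [2], [3]].
Insert 4: 4 bumps 5 from row 1; 5 appends to row 2. P = [[1, 4], [2, 5], [3]], Q = [[1, 4], [2, 5], [3]].

So P = [[1, 4], [2, 5], [3]], Q = [[1, 4], [2, 5], [3]].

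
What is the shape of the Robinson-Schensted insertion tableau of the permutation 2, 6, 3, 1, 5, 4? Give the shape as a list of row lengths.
[3, 2, 1]

Row-insert each entry into an empty tableau.

After inserting 2: P = [[2]].
After inserting 6: P = [[2, 6]].
After inserting 3: P = [[2, 3], [6]].
After inserting 1: P = [[1, 3], [2], [6]].
After inserting 5: P = [[1, 3, 5], [2], [6]].
After inserting 4: P = [[1, 3, 4], [2, 5], [6]].

The final insertion tableau P = [[1, 3, 4], [2, 5], [6]] has shape [3, 2, 1].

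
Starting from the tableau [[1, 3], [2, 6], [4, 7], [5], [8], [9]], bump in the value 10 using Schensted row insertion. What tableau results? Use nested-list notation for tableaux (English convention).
10 is larger than every entry of row 1, so it is appended to row 1. The new tableau is [[1, 3, 10], [2, 6], [4, 7], [5], [8], [9]].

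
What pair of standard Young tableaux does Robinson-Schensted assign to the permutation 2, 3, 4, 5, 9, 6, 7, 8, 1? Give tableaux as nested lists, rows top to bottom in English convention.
Insert each entry of the permutation into P by Schensted row insertion, recording in Q the position of each new cell.

Insert 2: appended to row 1. P = [[2]], Q = [[1]].
Insert 3: appended to row 1. P = [[2, 3]], Q = [[1, 2]].
Insert 4: appended to row 1. P = [[2, 3, 4]], Q = [[1, 2, 3]].
Insert 5: appended to row 1. P = [[2, 3, 4, 5]], Q = [[1, 2, 3, 4]].
Insert 9: appended to row 1. P = [[2, 3, 4, 5, 9]], Q = [[1, 2, 3, 4, 5]].
Insert 6: 6 bumps 9 from row 1; 9 starts row 2. P = [[2, 3, 4, 5, 6], [9]], Q = [[1, 2, 3, 4, 5], [6]].
Insert 7: appended to row 1. P = [[2, 3, 4, 5, 6, 7], [9]], Q = [[1, 2, 3, 4, 5, 7], [6]].
Insert 8: appended to row 1. P = [[2, 3, 4, 5, 6, 7, 8], [9]], Q = [[1, 2, 3, 4, 5, 7, 8], [6]].
Insert 1: 1 bumps 2 from row 1; 2 bumps 9 from row 2; 9 starts row 3. P = [[1, 3, 4, 5, 6, 7, 8], [2], [9]], Q = [[1, 2, 3, 4, 5, 7, 8], [6], [9]].

So P = [[1, 3, 4, 5, 6, 7, 8], [2], [9]], Q = [[1, 2, 3, 4, 5, 7, 8], [6], [9]].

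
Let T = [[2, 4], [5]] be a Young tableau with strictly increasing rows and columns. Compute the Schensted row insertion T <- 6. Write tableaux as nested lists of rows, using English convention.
[[2, 4, 6], [5]]

6 is larger than every entry of row 1, so it is appended to row 1. The new tableau is [[2, 4, 6], [5]].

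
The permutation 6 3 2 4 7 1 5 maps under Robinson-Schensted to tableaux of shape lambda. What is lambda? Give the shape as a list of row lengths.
[3, 2, 1, 1]

Row-insert each entry into an empty tableau.

After inserting 6: P = [[6]].
After inserting 3: P = [[3], [6]].
After inserting 2: P = [[2], [3], [6]].
After inserting 4: P = [[2, 4], [3], [6]].
After inserting 7: P = [[2, 4, 7], [3], [6]].
After inserting 1: P = [[1, 4, 7], [2], [3], [6]].
After inserting 5: P = [[1, 4, 5], [2, 7], [3], [6]].

The final insertion tableau P = [[1, 4, 5], [2, 7], [3], [6]] has shape [3, 2, 1, 1].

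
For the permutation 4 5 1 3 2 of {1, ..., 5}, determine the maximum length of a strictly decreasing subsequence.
3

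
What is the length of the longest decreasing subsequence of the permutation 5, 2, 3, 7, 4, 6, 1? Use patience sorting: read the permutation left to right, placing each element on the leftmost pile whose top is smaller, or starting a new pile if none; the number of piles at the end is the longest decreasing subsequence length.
5: new pile. tops = [5]
2: new pile. tops = [5, 2]
3: onto pile 2 (replacing 2). tops = [5, 3]
7: onto pile 1 (replacing 5). tops = [7, 3]
4: onto pile 2 (replacing 3). tops = [7, 4]
6: onto pile 2 (replacing 4). tops = [7, 6]
1: new pile. tops = [7, 6, 1]

3 piles, so the longest decreasing subsequence has length 3.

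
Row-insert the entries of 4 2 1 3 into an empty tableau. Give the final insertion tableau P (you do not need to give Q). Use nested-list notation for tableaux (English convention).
P = [[1, 3], [2], [4]]

Insert 4: appended to row 1. P = [[4]].
Insert 2: 2 bumps 4 from row 1; 4 starts row 2. P = [[2], [4]].
Insert 1: 1 bumps 2 from row 1; 2 bumps 4 from row 2; 4 starts row 3. P = [[1], [2], [4]].
Insert 3: appended to row 1. P = [[1, 3], [2], [4]].

So P = [[1, 3], [2], [4]].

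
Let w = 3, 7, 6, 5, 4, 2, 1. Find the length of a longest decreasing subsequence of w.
6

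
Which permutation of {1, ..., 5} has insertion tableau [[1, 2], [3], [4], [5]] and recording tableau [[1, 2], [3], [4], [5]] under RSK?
1 5 4 3 2

Reverse the RSK construction: for i from n down to 1, find the cell of Q containing i, remove the entry at that cell from P, and reverse-bump it up through P; the value ejected from row 1 is w(i).

Step i=5: Q has 5 at row 4, column 1; remove 5 from row 4 of P and reverse-bump: 5 enters row 3 and ejects 4; 4 enters row 2 and ejects 3; 3 enters row 1 and ejects 2. So w(5) = 2. P is now [[1, 3], [4], [5]].
Step i=4: Q has 4 at row 3, column 1; remove 5 from row 3 of P and reverse-bump: 5 enters row 2 and ejects 4; 4 enters row 1 and ejects 3. So w(4) = 3. P is now [[1, 4], [5]].
Step i=3: Q has 3 at row 2, column 1; remove 5 from row 2 of P and reverse-bump: 5 enters row 1 and ejects 4. So w(3) = 4. P is now [[1, 5]].
Step i=2: Q has 2 at row 1, column 2; remove that cell from P, ejecting 5. So w(2) = 5. P is now [[1]].
Step i=1: Q has 1 at row 1, column 1; remove that cell from P, ejecting 1. So w(1) = 1. P is now [].

So w = 1 5 4 3 2.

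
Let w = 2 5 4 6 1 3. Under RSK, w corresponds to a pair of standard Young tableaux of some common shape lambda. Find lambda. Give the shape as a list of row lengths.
Row-insert each entry into an empty tableau.

After inserting 2: P = [[2]].
After inserting 5: P = [[2, 5]].
After inserting 4: P = [[2, 4], [5]].
After inserting 6: P = [[2, 4, 6], [5]].
After inserting 1: P = [[1, 4, 6], [2], [5]].
After inserting 3: P = [[1, 3, 6], [2, 4], [5]].

The final insertion tableau P = [[1, 3, 6], [2, 4], [5]] has shape [3, 2, 1].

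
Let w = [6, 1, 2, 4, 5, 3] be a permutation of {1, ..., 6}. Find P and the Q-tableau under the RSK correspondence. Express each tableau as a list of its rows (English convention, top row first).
P = [[1, 2, 3, 5], [4], [6]], Q = [[1, 3, 4, 5], [2], [6]]

Insert each entry of the permutation into P by Schensted row insertion, recording in Q the position of each new cell.

After inserting 6: P = [[6]].
After inserting 1: P = [[1], [6]].
After inserting 2: P = [[1, 2], [6]].
After inserting 4: P = [[1, 2, 4], [6]].
After inserting 5: P = [[1, 2, 4, 5], [6]].
After inserting 3: P = [[1, 2, 3, 5], [4], [6]].

So P = [[1, 2, 3, 5], [4], [6]], Q = [[1, 3, 4, 5], [2], [6]].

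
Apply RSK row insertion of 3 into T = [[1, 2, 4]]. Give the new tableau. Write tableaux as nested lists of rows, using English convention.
[[1, 2, 3], [4]]

In row 1, 3 replaces 4 (the leftmost entry greater than 3); 4 is bumped to row 2. 4 starts a new row 2. The new tableau is [[1, 2, 3], [4]].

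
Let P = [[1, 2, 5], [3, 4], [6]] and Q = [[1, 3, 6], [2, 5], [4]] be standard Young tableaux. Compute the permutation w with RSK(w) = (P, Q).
6 3 4 1 2 5

Reverse the RSK construction: for i from n down to 1, find the cell of Q containing i, remove the entry at that cell from P, and reverse-bump it up through P; the value ejected from row 1 is w(i).

Step i=6: Q has 6 at row 1, column 3; remove that cell from P, ejecting 5. So w(6) = 5. P is now [[1, 2], [3, 4], [6]].
Step i=5: Q has 5 at row 2, column 2; remove 4 from row 2 of P and reverse-bump: 4 enters row 1 and ejects 2. So w(5) = 2. P is now [[1, 4], [3], [6]].
Step i=4: Q has 4 at row 3, column 1; remove 6 from row 3 of P and reverse-bump: 6 enters row 2 and ejects 3; 3 enters row 1 and ejects 1. So w(4) = 1. P is now [[3, 4], [6]].
Step i=3: Q has 3 at row 1, column 2; remove that cell from P, ejecting 4. So w(3) = 4. P is now [[3], [6]].
Step i=2: Q has 2 at row 2, column 1; remove 6 from row 2 of P and reverse-bump: 6 enters row 1 and ejects 3. So w(2) = 3. P is now [[6]].
Step i=1: Q has 1 at row 1, column 1; remove that cell from P, ejecting 6. So w(1) = 6. P is now [].

So w = 6 3 4 1 2 5.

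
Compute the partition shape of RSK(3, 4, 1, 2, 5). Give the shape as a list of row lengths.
RSK row insertion gives P = [[1, 2, 5], [3, 4]], which has shape [3, 2].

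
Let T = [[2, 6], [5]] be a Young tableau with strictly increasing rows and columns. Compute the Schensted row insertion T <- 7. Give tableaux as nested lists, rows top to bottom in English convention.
[[2, 6, 7], [5]]

7 is larger than every entry of row 1, so it is appended to row 1. The new tableau is [[2, 6, 7], [5]].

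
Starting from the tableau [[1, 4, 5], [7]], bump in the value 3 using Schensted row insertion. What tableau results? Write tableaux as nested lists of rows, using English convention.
[[1, 3, 5], [4], [7]]

In row 1, 3 replaces 4 (the leftmost entry greater than 3); 4 is bumped to row 2. In row 2, 4 replaces 7 (the leftmost entry greater than 4); 7 is bumped to row 3. 7 starts a new row 3. The new tableau is [[1, 3, 5], [4], [7]].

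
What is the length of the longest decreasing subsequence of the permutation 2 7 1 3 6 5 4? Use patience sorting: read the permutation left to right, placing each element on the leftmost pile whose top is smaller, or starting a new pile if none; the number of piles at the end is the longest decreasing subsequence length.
2: new pile. tops = [2]
7: onto pile 1 (replacing 2). tops = [7]
1: new pile. tops = [7, 1]
3: onto pile 2 (replacing 1). tops = [7, 3]
6: onto pile 2 (replacing 3). tops = [7, 6]
5: new pile. tops = [7, 6, 5]
4: new pile. tops = [7, 6, 5, 4]

4 piles, so the longest decreasing subsequence has length 4.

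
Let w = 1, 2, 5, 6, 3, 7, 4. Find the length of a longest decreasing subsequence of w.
2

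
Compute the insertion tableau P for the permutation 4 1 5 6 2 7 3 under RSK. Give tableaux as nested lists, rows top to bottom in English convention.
Insert 4: appended to row 1. P = [[4]].
Insert 1: 1 bumps 4 from row 1; 4 starts row 2. P = [[1], [4]].
Insert 5: appended to row 1. P = [[1, 5], [4]].
Insert 6: appended to row 1. P = [[1, 5, 6], [4]].
Insert 2: 2 bumps 5 from row 1; 5 appends to row 2. P = [[1, 2, 6], [4, 5]].
Insert 7: appended to row 1. P = [[1, 2, 6, 7], [4, 5]].
Insert 3: 3 bumps 6 from row 1; 6 appends to row 2. P = [[1, 2, 3, 7], [4, 5, 6]].

So P = [[1, 2, 3, 7], [4, 5, 6]].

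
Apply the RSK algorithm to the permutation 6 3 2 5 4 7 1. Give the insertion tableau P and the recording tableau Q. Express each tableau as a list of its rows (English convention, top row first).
P = [[1, 4, 7], [2, 5], [3], [6]], Q = [[1, 4, 6], [2, 5], [3], [7]]

Insert each entry of the permutation into P by Schensted row insertion, recording in Q the position of each new cell.

Insert 6: appended to row 1. P = [[6]].
Insert 3: 3 bumps 6 from row 1; 6 starts row 2. P = [[3], [6]].
Insert 2: 2 bumps 3 from row 1; 3 bumps 6 from row 2; 6 starts row 3. P = [[2], [3], [6]].
Insert 5: appended to row 1. P = [[2, 5], [3], [6]].
Insert 4: 4 bumps 5 from row 1; 5 appends to row 2. P = [[2, 4], [3, 5], [6]].
Insert 7: appended to row 1. P = [[2, 4, 7], [3, 5], [6]].
Insert 1: 1 bumps 2 from row 1; 2 bumps 3 from row 2; 3 bumps 6 from row 3; 6 starts row 4. P = [[1, 4, 7], [2, 5], [3], [6]].

So P = [[1, 4, 7], [2, 5], [3], [6]], Q = [[1, 4, 6], [2, 5], [3], [7]].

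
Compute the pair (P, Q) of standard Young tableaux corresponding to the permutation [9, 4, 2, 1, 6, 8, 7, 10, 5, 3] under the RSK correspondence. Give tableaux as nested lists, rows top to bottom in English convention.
Insert each entry of the permutation into P by Schensted row insertion, recording in Q the position of each new cell.

Insert 9: appended to row 1. P = [[9]].
Insert 4: 4 bumps 9 from row 1; 9 starts row 2. P = [[4], [9]].
Insert 2: 2 bumps 4 from row 1; 4 bumps 9 from row 2; 9 starts row 3. P = [[2], [4], [9]].
Insert 1: 1 bumps 2 from row 1; 2 bumps 4 from row 2; 4 bumps 9 from row 3; 9 starts row 4. P = [[1], [2], [4], [9]].
Insert 6: appended to row 1. P = [[1, 6], [2], [4], [9]].
Insert 8: appended to row 1. P = [[1, 6, 8], [2], [4], [9]].
Insert 7: 7 bumps 8 from row 1; 8 appends to row 2. P = [[1, 6, 7], [2, 8], [4], [9]].
Insert 10: appended to row 1. P = [[1, 6, 7, 10], [2, 8], [4], [9]].
Insert 5: 5 bumps 6 from row 1; 6 bumps 8 from row 2; 8 appends to row 3. P = [[1, 5, 7, 10], [2, 6], [4, 8], [9]].
Insert 3: 3 bumps 5 from row 1; 5 bumps 6 from row 2; 6 bumps 8 from row 3; 8 bumps 9 from row 4; 9 starts row 5. P = [[1, 3, 7, 10], [2, 5], [4, 6], [8], [9]].

So P = [[1, 3, 7, 10], [2, 5], [4, 6], [8], [9]], Q = [[1, 5, 6, 8], [2, 7], [3, 9], [4], [10]].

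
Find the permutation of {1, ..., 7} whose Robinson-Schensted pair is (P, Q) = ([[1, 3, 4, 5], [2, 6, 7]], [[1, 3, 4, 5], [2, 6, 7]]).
2 1 3 6 7 4 5

Reverse the RSK construction: for i from n down to 1, find the cell of Q containing i, remove the entry at that cell from P, and reverse-bump it up through P; the value ejected from row 1 is w(i).

Step i=7: Q has 7 at row 2, column 3; remove 7 from row 2 of P and reverse-bump: 7 enters row 1 and ejects 5. So w(7) = 5. P is now [[1, 3, 4, 7], [2, 6]].
Step i=6: Q has 6 at row 2, column 2; remove 6 from row 2 of P and reverse-bump: 6 enters row 1 and ejects 4. So w(6) = 4. P is now [[1, 3, 6, 7], [2]].
Step i=5: Q has 5 at row 1, column 4; remove that cell from P, ejecting 7. So w(5) = 7. P is now [[1, 3, 6], [2]].
Step i=4: Q has 4 at row 1, column 3; remove that cell from P, ejecting 6. So w(4) = 6. P is now [[1, 3], [2]].
Step i=3: Q has 3 at row 1, column 2; remove that cell from P, ejecting 3. So w(3) = 3. P is now [[1], [2]].
Step i=2: Q has 2 at row 2, column 1; remove 2 from row 2 of P and reverse-bump: 2 enters row 1 and ejects 1. So w(2) = 1. P is now [[2]].
Step i=1: Q has 1 at row 1, column 1; remove that cell from P, ejecting 2. So w(1) = 2. P is now [].

So w = 2 1 3 6 7 4 5.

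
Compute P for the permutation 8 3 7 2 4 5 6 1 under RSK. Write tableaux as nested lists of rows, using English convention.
P = [[1, 4, 5, 6], [2, 7], [3], [8]]

Insert 8: appended to row 1. P = [[8]].
Insert 3: 3 bumps 8 from row 1; 8 starts row 2. P = [[3], [8]].
Insert 7: appended to row 1. P = [[3, 7], [8]].
Insert 2: 2 bumps 3 from row 1; 3 bumps 8 from row 2; 8 starts row 3. P = [[2, 7], [3], [8]].
Insert 4: 4 bumps 7 from row 1; 7 appends to row 2. P = [[2, 4], [3, 7], [8]].
Insert 5: appended to row 1. P = [[2, 4, 5], [3, 7], [8]].
Insert 6: appended to row 1. P = [[2, 4, 5, 6], [3, 7], [8]].
Insert 1: 1 bumps 2 from row 1; 2 bumps 3 from row 2; 3 bumps 8 from row 3; 8 starts row 4. P = [[1, 4, 5, 6], [2, 7], [3], [8]].

So P = [[1, 4, 5, 6], [2, 7], [3], [8]].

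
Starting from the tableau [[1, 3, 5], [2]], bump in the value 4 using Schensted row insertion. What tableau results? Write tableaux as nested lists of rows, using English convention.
[[1, 3, 4], [2, 5]]

In row 1, 4 replaces 5 (the leftmost entry greater than 4); 5 is bumped to row 2. 5 is appended to row 2. The new tableau is [[1, 3, 4], [2, 5]].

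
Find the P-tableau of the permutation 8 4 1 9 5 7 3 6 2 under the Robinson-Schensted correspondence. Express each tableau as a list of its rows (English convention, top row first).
P = [[1, 2, 6], [3, 5, 7], [4, 9], [8]]

Insert 8: appended to row 1. P = [[8]].
Insert 4: 4 bumps 8 from row 1; 8 starts row 2. P = [[4], [8]].
Insert 1: 1 bumps 4 from row 1; 4 bumps 8 from row 2; 8 starts row 3. P = [[1], [4], [8]].
Insert 9: appended to row 1. P = [[1, 9], [4], [8]].
Insert 5: 5 bumps 9 from row 1; 9 appends to row 2. P = [[1, 5], [4, 9], [8]].
Insert 7: appended to row 1. P = [[1, 5, 7], [4, 9], [8]].
Insert 3: 3 bumps 5 from row 1; 5 bumps 9 from row 2; 9 appends to row 3. P = [[1, 3, 7], [4, 5], [8, 9]].
Insert 6: 6 bumps 7 from row 1; 7 appends to row 2. P = [[1, 3, 6], [4, 5, 7], [8, 9]].
Insert 2: 2 bumps 3 from row 1; 3 bumps 4 from row 2; 4 bumps 8 from row 3; 8 starts row 4. P = [[1, 2, 6], [3, 5, 7], [4, 9], [8]].

So P = [[1, 2, 6], [3, 5, 7], [4, 9], [8]].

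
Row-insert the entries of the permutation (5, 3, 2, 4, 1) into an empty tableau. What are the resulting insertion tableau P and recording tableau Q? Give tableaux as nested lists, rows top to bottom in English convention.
P = [[1, 4], [2], [3], [5]], Q = [[1, 4], [2], [3], [5]]

Insert each entry of the permutation into P by Schensted row insertion, recording in Q the position of each new cell.

Insert 5: appended to row 1. P = [[5]], Q = [[1]].
Insert 3: 3 bumps 5 from row 1; 5 starts row 2. P = [[3], [5]], Q = [[1], [2]].
Insert 2: 2 bumps 3 from row 1; 3 bumps 5 from row 2; 5 starts row 3. P = [[2], [3], [5]], Q = [[1], [2], [3]].
Insert 4: appended to row 1. P = [[2, 4], [3], [5]], Q = [[1, 4], [2], [3]].
Insert 1: 1 bumps 2 from row 1; 2 bumps 3 from row 2; 3 bumps 5 from row 3; 5 starts row 4. P = [[1, 4], [2], [3], [5]], Q = [[1, 4], [2], [3], [5]].

So P = [[1, 4], [2], [3], [5]], Q = [[1, 4], [2], [3], [5]].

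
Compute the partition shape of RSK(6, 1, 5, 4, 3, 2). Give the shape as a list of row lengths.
Row-insert each entry into an empty tableau.

After inserting 6: P = [[6]].
After inserting 1: P = [[1], [6]].
After inserting 5: P = [[1, 5], [6]].
After inserting 4: P = [[1, 4], [5], [6]].
After inserting 3: P = [[1, 3], [4], [5], [6]].
After inserting 2: P = [[1, 2], [3], [4], [5], [6]].

The final insertion tableau P = [[1, 2], [3], [4], [5], [6]] has shape [2, 1, 1, 1, 1].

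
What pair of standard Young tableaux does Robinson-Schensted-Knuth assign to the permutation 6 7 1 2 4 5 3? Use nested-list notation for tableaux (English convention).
P = [[1, 2, 3, 5], [4, 7], [6]], Q = [[1, 2, 5, 6], [3, 4], [7]]

Insert each entry of the permutation into P by Schensted row insertion, recording in Q the position of each new cell.

After inserting 6: P = [[6]].
After inserting 7: P = [[6, 7]].
After inserting 1: P = [[1, 7], [6]].
After inserting 2: P = [[1, 2], [6, 7]].
After inserting 4: P = [[1, 2, 4], [6, 7]].
After inserting 5: P = [[1, 2, 4, 5], [6, 7]].
After inserting 3: P = [[1, 2, 3, 5], [4, 7], [6]].

So P = [[1, 2, 3, 5], [4, 7], [6]], Q = [[1, 2, 5, 6], [3, 4], [7]].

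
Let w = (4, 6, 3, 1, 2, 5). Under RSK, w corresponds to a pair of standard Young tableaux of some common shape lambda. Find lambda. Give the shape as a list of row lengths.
Row-insert each entry into an empty tableau.

After inserting 4: P = [[4]].
After inserting 6: P = [[4, 6]].
After inserting 3: P = [[3, 6], [4]].
After inserting 1: P = [[1, 6], [3], [4]].
After inserting 2: P = [[1, 2], [3, 6], [4]].
After inserting 5: P = [[1, 2, 5], [3, 6], [4]].

The final insertion tableau P = [[1, 2, 5], [3, 6], [4]] has shape [3, 2, 1].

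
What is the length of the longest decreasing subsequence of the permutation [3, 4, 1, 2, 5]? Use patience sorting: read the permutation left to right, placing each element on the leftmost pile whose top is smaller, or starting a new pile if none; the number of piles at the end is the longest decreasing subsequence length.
2

3: new pile. tops = [3]
4: onto pile 1 (replacing 3). tops = [4]
1: new pile. tops = [4, 1]
2: onto pile 2 (replacing 1). tops = [4, 2]
5: onto pile 1 (replacing 4). tops = [5, 2]

2 piles, so the longest decreasing subsequence has length 2.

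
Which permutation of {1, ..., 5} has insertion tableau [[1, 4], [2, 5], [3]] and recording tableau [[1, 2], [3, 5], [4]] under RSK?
Reverse the RSK construction: for i from n down to 1, find the cell of Q containing i, remove the entry at that cell from P, and reverse-bump it up through P; the value ejected from row 1 is w(i).

Step i=5: Q has 5 at row 2, column 2; remove 5 from row 2 of P and reverse-bump: 5 enters row 1 and ejects 4. So w(5) = 4. P is now [[1, 5], [2], [3]].
Step i=4: Q has 4 at row 3, column 1; remove 3 from row 3 of P and reverse-bump: 3 enters row 2 and ejects 2; 2 enters row 1 and ejects 1. So w(4) = 1. P is now [[2, 5], [3]].
Step i=3: Q has 3 at row 2, column 1; remove 3 from row 2 of P and reverse-bump: 3 enters row 1 and ejects 2. So w(3) = 2. P is now [[3, 5]].
Step i=2: Q has 2 at row 1, column 2; remove that cell from P, ejecting 5. So w(2) = 5. P is now [[3]].
Step i=1: Q has 1 at row 1, column 1; remove that cell from P, ejecting 3. So w(1) = 3. P is now [].

So w = 3 5 2 1 4.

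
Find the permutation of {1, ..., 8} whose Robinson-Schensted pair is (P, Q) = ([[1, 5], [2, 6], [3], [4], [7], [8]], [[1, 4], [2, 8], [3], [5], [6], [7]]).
Reverse the RSK construction: for i from n down to 1, find the cell of Q containing i, remove the entry at that cell from P, and reverse-bump it up through P; the value ejected from row 1 is w(i).

Step i=8: Q has 8 at row 2, column 2; remove 6 from row 2 of P and reverse-bump: 6 enters row 1 and ejects 5. So w(8) = 5. P is now [[1, 6], [2], [3], [4], [7], [8]].
Step i=7: Q has 7 at row 6, column 1; remove 8 from row 6 of P and reverse-bump: 8 enters row 5 and ejects 7; 7 enters row 4 and ejects 4; 4 enters row 3 and ejects 3; 3 enters row 2 and ejects 2; 2 enters row 1 and ejects 1. So w(7) = 1. P is now [[2, 6], [3], [4], [7], [8]].
Step i=6: Q has 6 at row 5, column 1; remove 8 from row 5 of P and reverse-bump: 8 enters row 4 and ejects 7; 7 enters row 3 and ejects 4; 4 enters row 2 and ejects 3; 3 enters row 1 and ejects 2. So w(6) = 2. P is now [[3, 6], [4], [7], [8]].
Step i=5: Q has 5 at row 4, column 1; remove 8 from row 4 of P and reverse-bump: 8 enters row 3 and ejects 7; 7 enters row 2 and ejects 4; 4 enters row 1 and ejects 3. So w(5) = 3. P is now [[4, 6], [7], [8]].
Step i=4: Q has 4 at row 1, column 2; remove that cell from P, ejecting 6. So w(4) = 6. P is now [[4], [7], [8]].
Step i=3: Q has 3 at row 3, column 1; remove 8 from row 3 of P and reverse-bump: 8 enters row 2 and ejects 7; 7 enters row 1 and ejects 4. So w(3) = 4. P is now [[7], [8]].
Step i=2: Q has 2 at row 2, column 1; remove 8 from row 2 of P and reverse-bump: 8 enters row 1 and ejects 7. So w(2) = 7. P is now [[8]].
Step i=1: Q has 1 at row 1, column 1; remove that cell from P, ejecting 8. So w(1) = 8. P is now [].

So w = 8 7 4 6 3 2 1 5.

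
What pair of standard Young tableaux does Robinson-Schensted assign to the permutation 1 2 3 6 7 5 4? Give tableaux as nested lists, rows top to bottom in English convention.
P = [[1, 2, 3, 4, 7], [5], [6]], Q = [[1, 2, 3, 4, 5], [6], [7]]

Insert each entry of the permutation into P by Schensted row insertion, recording in Q the position of each new cell.

Insert 1: appended to row 1. P = [[1]].
Insert 2: appended to row 1. P = [[1, 2]].
Insert 3: appended to row 1. P = [[1, 2, 3]].
Insert 6: appended to row 1. P = [[1, 2, 3, 6]].
Insert 7: appended to row 1. P = [[1, 2, 3, 6, 7]].
Insert 5: 5 bumps 6 from row 1; 6 starts row 2. P = [[1, 2, 3, 5, 7], [6]].
Insert 4: 4 bumps 5 from row 1; 5 bumps 6 from row 2; 6 starts row 3. P = [[1, 2, 3, 4, 7], [5], [6]].

So P = [[1, 2, 3, 4, 7], [5], [6]], Q = [[1, 2, 3, 4, 5], [6], [7]].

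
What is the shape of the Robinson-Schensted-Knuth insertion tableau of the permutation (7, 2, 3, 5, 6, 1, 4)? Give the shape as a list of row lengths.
Row-insert each entry into an empty tableau.

After inserting 7: P = [[7]].
After inserting 2: P = [[2], [7]].
After inserting 3: P = [[2, 3], [7]].
After inserting 5: P = [[2, 3, 5], [7]].
After inserting 6: P = [[2, 3, 5, 6], [7]].
After inserting 1: P = [[1, 3, 5, 6], [2], [7]].
After inserting 4: P = [[1, 3, 4, 6], [2, 5], [7]].

The final insertion tableau P = [[1, 3, 4, 6], [2, 5], [7]] has shape [4, 2, 1].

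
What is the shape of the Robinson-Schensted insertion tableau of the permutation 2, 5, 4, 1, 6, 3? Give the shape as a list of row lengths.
[3, 2, 1]

Row-insert each entry into an empty tableau.

After inserting 2: P = [[2]].
After inserting 5: P = [[2, 5]].
After inserting 4: P = [[2, 4], [5]].
After inserting 1: P = [[1, 4], [2], [5]].
After inserting 6: P = [[1, 4, 6], [2], [5]].
After inserting 3: P = [[1, 3, 6], [2, 4], [5]].

The final insertion tableau P = [[1, 3, 6], [2, 4], [5]] has shape [3, 2, 1].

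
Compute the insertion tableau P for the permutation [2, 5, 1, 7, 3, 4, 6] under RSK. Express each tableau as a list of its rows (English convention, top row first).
After inserting 2: P = [[2]].
After inserting 5: P = [[2, 5]].
After inserting 1: P = [[1, 5], [2]].
After inserting 7: P = [[1, 5, 7], [2]].
After inserting 3: P = [[1, 3, 7], [2, 5]].
After inserting 4: P = [[1, 3, 4], [2, 5, 7]].
After inserting 6: P = [[1, 3, 4, 6], [2, 5, 7]].

So P = [[1, 3, 4, 6], [2, 5, 7]].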